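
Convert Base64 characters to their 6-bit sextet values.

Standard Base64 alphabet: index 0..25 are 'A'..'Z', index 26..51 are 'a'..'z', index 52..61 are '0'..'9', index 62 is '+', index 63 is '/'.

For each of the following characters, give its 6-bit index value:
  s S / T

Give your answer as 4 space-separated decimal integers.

Answer: 44 18 63 19

Derivation:
's': a..z range, 26 + ord('s') − ord('a') = 44
'S': A..Z range, ord('S') − ord('A') = 18
'/': index 63
'T': A..Z range, ord('T') − ord('A') = 19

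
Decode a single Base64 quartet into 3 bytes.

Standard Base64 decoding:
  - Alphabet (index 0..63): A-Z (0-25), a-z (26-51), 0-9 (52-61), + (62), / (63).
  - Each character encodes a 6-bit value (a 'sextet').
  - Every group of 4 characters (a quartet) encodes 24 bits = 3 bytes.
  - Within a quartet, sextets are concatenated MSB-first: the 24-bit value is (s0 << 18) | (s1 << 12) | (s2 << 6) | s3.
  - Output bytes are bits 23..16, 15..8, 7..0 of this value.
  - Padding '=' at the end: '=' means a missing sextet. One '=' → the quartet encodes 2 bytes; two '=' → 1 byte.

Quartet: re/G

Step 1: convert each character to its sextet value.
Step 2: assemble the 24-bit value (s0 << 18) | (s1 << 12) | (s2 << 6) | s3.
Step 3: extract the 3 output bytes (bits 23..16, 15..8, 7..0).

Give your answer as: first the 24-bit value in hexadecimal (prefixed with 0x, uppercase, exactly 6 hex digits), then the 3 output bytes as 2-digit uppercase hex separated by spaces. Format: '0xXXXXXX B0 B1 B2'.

Sextets: r=43, e=30, /=63, G=6
24-bit: (43<<18) | (30<<12) | (63<<6) | 6
      = 0xAC0000 | 0x01E000 | 0x000FC0 | 0x000006
      = 0xADEFC6
Bytes: (v>>16)&0xFF=AD, (v>>8)&0xFF=EF, v&0xFF=C6

Answer: 0xADEFC6 AD EF C6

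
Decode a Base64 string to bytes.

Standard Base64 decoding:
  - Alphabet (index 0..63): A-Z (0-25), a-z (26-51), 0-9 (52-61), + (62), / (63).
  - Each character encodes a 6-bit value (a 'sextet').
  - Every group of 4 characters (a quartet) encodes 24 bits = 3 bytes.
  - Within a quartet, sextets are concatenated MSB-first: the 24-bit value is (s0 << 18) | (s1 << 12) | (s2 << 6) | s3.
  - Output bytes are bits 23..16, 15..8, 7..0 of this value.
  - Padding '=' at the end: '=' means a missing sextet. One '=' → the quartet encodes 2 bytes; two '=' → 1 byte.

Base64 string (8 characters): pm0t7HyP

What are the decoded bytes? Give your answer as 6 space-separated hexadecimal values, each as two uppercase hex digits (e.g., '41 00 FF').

Answer: A6 6D 2D EC 7C 8F

Derivation:
After char 0 ('p'=41): chars_in_quartet=1 acc=0x29 bytes_emitted=0
After char 1 ('m'=38): chars_in_quartet=2 acc=0xA66 bytes_emitted=0
After char 2 ('0'=52): chars_in_quartet=3 acc=0x299B4 bytes_emitted=0
After char 3 ('t'=45): chars_in_quartet=4 acc=0xA66D2D -> emit A6 6D 2D, reset; bytes_emitted=3
After char 4 ('7'=59): chars_in_quartet=1 acc=0x3B bytes_emitted=3
After char 5 ('H'=7): chars_in_quartet=2 acc=0xEC7 bytes_emitted=3
After char 6 ('y'=50): chars_in_quartet=3 acc=0x3B1F2 bytes_emitted=3
After char 7 ('P'=15): chars_in_quartet=4 acc=0xEC7C8F -> emit EC 7C 8F, reset; bytes_emitted=6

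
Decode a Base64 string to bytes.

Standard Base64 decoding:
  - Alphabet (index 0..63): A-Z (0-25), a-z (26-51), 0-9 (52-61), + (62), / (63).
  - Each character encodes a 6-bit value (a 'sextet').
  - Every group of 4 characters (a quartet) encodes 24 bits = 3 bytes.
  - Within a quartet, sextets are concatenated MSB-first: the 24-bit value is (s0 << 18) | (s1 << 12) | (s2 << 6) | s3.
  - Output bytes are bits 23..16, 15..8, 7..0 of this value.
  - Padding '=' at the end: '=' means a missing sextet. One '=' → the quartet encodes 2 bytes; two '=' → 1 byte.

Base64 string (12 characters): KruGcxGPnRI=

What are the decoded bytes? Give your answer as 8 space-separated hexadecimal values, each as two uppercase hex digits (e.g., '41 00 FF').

Answer: 2A BB 86 73 11 8F 9D 12

Derivation:
After char 0 ('K'=10): chars_in_quartet=1 acc=0xA bytes_emitted=0
After char 1 ('r'=43): chars_in_quartet=2 acc=0x2AB bytes_emitted=0
After char 2 ('u'=46): chars_in_quartet=3 acc=0xAAEE bytes_emitted=0
After char 3 ('G'=6): chars_in_quartet=4 acc=0x2ABB86 -> emit 2A BB 86, reset; bytes_emitted=3
After char 4 ('c'=28): chars_in_quartet=1 acc=0x1C bytes_emitted=3
After char 5 ('x'=49): chars_in_quartet=2 acc=0x731 bytes_emitted=3
After char 6 ('G'=6): chars_in_quartet=3 acc=0x1CC46 bytes_emitted=3
After char 7 ('P'=15): chars_in_quartet=4 acc=0x73118F -> emit 73 11 8F, reset; bytes_emitted=6
After char 8 ('n'=39): chars_in_quartet=1 acc=0x27 bytes_emitted=6
After char 9 ('R'=17): chars_in_quartet=2 acc=0x9D1 bytes_emitted=6
After char 10 ('I'=8): chars_in_quartet=3 acc=0x27448 bytes_emitted=6
Padding '=': partial quartet acc=0x27448 -> emit 9D 12; bytes_emitted=8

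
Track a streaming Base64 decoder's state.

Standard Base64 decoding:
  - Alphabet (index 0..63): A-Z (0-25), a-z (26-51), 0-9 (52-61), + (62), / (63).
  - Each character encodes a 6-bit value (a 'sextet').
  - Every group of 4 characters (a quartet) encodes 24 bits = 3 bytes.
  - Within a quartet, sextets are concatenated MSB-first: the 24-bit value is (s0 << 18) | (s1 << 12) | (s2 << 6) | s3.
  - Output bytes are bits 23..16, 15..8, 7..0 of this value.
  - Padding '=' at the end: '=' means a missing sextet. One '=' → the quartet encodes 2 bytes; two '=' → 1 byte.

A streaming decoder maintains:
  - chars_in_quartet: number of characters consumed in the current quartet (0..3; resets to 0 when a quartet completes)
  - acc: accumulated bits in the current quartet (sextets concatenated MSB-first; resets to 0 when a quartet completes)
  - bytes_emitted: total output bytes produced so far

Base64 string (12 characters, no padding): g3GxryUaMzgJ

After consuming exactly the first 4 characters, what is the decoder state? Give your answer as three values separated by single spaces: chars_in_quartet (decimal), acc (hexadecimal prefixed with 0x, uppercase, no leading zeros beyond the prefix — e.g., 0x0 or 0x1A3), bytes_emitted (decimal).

Answer: 0 0x0 3

Derivation:
After char 0 ('g'=32): chars_in_quartet=1 acc=0x20 bytes_emitted=0
After char 1 ('3'=55): chars_in_quartet=2 acc=0x837 bytes_emitted=0
After char 2 ('G'=6): chars_in_quartet=3 acc=0x20DC6 bytes_emitted=0
After char 3 ('x'=49): chars_in_quartet=4 acc=0x8371B1 -> emit 83 71 B1, reset; bytes_emitted=3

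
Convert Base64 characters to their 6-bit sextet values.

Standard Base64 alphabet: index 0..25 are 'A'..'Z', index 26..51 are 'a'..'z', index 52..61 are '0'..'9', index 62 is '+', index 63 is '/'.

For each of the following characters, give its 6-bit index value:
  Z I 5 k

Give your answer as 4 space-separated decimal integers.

'Z': A..Z range, ord('Z') − ord('A') = 25
'I': A..Z range, ord('I') − ord('A') = 8
'5': 0..9 range, 52 + ord('5') − ord('0') = 57
'k': a..z range, 26 + ord('k') − ord('a') = 36

Answer: 25 8 57 36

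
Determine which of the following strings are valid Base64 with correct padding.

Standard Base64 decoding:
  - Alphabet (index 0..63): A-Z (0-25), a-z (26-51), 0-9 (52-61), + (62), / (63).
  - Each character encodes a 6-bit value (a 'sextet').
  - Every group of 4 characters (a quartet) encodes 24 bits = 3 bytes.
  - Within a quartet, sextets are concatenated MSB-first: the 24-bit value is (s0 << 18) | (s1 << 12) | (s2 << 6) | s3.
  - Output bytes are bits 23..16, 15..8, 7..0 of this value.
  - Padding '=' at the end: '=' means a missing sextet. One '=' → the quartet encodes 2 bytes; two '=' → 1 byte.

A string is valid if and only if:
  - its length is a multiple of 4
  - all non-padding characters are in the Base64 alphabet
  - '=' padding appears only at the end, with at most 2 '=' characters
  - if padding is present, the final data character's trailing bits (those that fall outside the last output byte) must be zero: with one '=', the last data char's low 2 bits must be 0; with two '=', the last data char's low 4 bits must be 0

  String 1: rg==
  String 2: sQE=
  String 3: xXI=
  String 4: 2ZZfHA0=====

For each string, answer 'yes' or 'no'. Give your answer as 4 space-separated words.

Answer: yes yes yes no

Derivation:
String 1: 'rg==' → valid
String 2: 'sQE=' → valid
String 3: 'xXI=' → valid
String 4: '2ZZfHA0=====' → invalid (5 pad chars (max 2))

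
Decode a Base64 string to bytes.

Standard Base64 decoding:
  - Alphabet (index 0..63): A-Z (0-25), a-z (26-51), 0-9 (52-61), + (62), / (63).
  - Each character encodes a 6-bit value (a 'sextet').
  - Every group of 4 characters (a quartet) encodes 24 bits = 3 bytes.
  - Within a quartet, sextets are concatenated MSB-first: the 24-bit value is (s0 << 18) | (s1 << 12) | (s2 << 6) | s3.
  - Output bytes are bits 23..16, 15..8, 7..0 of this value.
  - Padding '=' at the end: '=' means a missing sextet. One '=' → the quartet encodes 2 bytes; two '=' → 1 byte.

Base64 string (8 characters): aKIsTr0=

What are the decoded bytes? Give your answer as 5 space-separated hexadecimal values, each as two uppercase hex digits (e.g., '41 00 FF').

After char 0 ('a'=26): chars_in_quartet=1 acc=0x1A bytes_emitted=0
After char 1 ('K'=10): chars_in_quartet=2 acc=0x68A bytes_emitted=0
After char 2 ('I'=8): chars_in_quartet=3 acc=0x1A288 bytes_emitted=0
After char 3 ('s'=44): chars_in_quartet=4 acc=0x68A22C -> emit 68 A2 2C, reset; bytes_emitted=3
After char 4 ('T'=19): chars_in_quartet=1 acc=0x13 bytes_emitted=3
After char 5 ('r'=43): chars_in_quartet=2 acc=0x4EB bytes_emitted=3
After char 6 ('0'=52): chars_in_quartet=3 acc=0x13AF4 bytes_emitted=3
Padding '=': partial quartet acc=0x13AF4 -> emit 4E BD; bytes_emitted=5

Answer: 68 A2 2C 4E BD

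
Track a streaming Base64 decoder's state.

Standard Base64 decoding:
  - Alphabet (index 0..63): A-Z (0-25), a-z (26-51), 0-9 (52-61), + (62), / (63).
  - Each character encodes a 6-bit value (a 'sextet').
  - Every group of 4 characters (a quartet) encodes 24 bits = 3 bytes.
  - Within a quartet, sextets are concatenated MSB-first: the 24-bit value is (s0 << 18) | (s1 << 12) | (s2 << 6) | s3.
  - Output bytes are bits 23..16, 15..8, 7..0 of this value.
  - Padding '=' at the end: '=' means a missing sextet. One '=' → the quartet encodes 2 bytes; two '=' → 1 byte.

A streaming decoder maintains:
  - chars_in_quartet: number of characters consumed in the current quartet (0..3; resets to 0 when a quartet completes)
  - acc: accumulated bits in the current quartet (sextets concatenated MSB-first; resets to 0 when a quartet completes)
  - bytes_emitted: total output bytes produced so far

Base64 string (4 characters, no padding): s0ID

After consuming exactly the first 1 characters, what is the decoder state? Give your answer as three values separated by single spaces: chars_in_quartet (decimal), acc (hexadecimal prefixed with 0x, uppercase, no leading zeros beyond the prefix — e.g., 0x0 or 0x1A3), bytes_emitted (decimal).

Answer: 1 0x2C 0

Derivation:
After char 0 ('s'=44): chars_in_quartet=1 acc=0x2C bytes_emitted=0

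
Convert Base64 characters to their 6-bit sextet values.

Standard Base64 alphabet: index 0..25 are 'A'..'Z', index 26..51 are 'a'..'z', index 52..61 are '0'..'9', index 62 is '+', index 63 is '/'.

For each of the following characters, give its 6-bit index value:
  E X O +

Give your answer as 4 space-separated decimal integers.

Answer: 4 23 14 62

Derivation:
'E': A..Z range, ord('E') − ord('A') = 4
'X': A..Z range, ord('X') − ord('A') = 23
'O': A..Z range, ord('O') − ord('A') = 14
'+': index 62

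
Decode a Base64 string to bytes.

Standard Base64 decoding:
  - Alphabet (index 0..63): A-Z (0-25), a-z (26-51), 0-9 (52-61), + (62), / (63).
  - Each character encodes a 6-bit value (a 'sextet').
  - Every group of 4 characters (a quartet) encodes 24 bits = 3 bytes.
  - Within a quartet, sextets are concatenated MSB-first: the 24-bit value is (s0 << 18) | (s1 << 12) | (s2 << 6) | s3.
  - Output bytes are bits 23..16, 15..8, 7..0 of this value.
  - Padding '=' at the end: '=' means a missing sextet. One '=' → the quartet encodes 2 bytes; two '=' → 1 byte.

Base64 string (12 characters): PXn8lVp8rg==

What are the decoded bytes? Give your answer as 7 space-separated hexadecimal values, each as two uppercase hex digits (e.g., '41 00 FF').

After char 0 ('P'=15): chars_in_quartet=1 acc=0xF bytes_emitted=0
After char 1 ('X'=23): chars_in_quartet=2 acc=0x3D7 bytes_emitted=0
After char 2 ('n'=39): chars_in_quartet=3 acc=0xF5E7 bytes_emitted=0
After char 3 ('8'=60): chars_in_quartet=4 acc=0x3D79FC -> emit 3D 79 FC, reset; bytes_emitted=3
After char 4 ('l'=37): chars_in_quartet=1 acc=0x25 bytes_emitted=3
After char 5 ('V'=21): chars_in_quartet=2 acc=0x955 bytes_emitted=3
After char 6 ('p'=41): chars_in_quartet=3 acc=0x25569 bytes_emitted=3
After char 7 ('8'=60): chars_in_quartet=4 acc=0x955A7C -> emit 95 5A 7C, reset; bytes_emitted=6
After char 8 ('r'=43): chars_in_quartet=1 acc=0x2B bytes_emitted=6
After char 9 ('g'=32): chars_in_quartet=2 acc=0xAE0 bytes_emitted=6
Padding '==': partial quartet acc=0xAE0 -> emit AE; bytes_emitted=7

Answer: 3D 79 FC 95 5A 7C AE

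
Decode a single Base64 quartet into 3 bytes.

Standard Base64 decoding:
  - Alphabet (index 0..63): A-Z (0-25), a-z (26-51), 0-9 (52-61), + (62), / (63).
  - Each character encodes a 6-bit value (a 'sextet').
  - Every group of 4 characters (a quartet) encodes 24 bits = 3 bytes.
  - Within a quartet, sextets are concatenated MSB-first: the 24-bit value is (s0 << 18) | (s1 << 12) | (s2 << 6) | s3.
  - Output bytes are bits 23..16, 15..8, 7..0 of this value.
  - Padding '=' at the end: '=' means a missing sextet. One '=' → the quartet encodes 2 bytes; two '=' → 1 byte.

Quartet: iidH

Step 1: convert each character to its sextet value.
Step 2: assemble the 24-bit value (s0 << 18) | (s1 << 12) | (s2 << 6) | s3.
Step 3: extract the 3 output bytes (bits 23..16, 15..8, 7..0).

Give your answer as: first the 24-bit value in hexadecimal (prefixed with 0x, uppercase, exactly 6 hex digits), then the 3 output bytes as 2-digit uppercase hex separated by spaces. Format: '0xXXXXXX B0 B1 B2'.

Answer: 0x8A2747 8A 27 47

Derivation:
Sextets: i=34, i=34, d=29, H=7
24-bit: (34<<18) | (34<<12) | (29<<6) | 7
      = 0x880000 | 0x022000 | 0x000740 | 0x000007
      = 0x8A2747
Bytes: (v>>16)&0xFF=8A, (v>>8)&0xFF=27, v&0xFF=47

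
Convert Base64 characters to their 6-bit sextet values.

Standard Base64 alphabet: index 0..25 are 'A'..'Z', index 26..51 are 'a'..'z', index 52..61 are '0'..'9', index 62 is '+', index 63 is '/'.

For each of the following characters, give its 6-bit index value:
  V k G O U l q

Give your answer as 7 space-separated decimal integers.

'V': A..Z range, ord('V') − ord('A') = 21
'k': a..z range, 26 + ord('k') − ord('a') = 36
'G': A..Z range, ord('G') − ord('A') = 6
'O': A..Z range, ord('O') − ord('A') = 14
'U': A..Z range, ord('U') − ord('A') = 20
'l': a..z range, 26 + ord('l') − ord('a') = 37
'q': a..z range, 26 + ord('q') − ord('a') = 42

Answer: 21 36 6 14 20 37 42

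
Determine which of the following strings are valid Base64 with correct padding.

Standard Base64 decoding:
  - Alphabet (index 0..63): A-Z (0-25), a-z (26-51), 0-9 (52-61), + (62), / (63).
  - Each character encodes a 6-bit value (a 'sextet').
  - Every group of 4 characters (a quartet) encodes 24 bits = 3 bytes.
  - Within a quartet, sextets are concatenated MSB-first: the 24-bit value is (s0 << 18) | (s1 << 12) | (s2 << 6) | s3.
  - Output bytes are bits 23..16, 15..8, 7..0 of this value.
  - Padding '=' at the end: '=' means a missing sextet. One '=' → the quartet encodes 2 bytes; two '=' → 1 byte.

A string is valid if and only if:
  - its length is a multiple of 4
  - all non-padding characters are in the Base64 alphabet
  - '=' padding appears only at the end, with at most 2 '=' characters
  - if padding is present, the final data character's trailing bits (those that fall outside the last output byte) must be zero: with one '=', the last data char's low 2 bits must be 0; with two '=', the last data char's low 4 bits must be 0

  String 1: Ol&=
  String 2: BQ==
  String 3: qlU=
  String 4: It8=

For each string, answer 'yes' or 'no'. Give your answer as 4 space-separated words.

String 1: 'Ol&=' → invalid (bad char(s): ['&'])
String 2: 'BQ==' → valid
String 3: 'qlU=' → valid
String 4: 'It8=' → valid

Answer: no yes yes yes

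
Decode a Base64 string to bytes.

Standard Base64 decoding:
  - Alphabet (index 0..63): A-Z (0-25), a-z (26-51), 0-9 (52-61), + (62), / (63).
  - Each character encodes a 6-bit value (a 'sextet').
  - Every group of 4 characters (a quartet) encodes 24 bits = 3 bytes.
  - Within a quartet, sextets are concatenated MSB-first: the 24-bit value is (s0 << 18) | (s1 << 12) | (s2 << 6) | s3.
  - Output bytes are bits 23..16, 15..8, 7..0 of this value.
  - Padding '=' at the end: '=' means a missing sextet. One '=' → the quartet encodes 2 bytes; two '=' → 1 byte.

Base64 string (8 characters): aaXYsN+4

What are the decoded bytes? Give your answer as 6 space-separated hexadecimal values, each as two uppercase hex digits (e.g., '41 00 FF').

After char 0 ('a'=26): chars_in_quartet=1 acc=0x1A bytes_emitted=0
After char 1 ('a'=26): chars_in_quartet=2 acc=0x69A bytes_emitted=0
After char 2 ('X'=23): chars_in_quartet=3 acc=0x1A697 bytes_emitted=0
After char 3 ('Y'=24): chars_in_quartet=4 acc=0x69A5D8 -> emit 69 A5 D8, reset; bytes_emitted=3
After char 4 ('s'=44): chars_in_quartet=1 acc=0x2C bytes_emitted=3
After char 5 ('N'=13): chars_in_quartet=2 acc=0xB0D bytes_emitted=3
After char 6 ('+'=62): chars_in_quartet=3 acc=0x2C37E bytes_emitted=3
After char 7 ('4'=56): chars_in_quartet=4 acc=0xB0DFB8 -> emit B0 DF B8, reset; bytes_emitted=6

Answer: 69 A5 D8 B0 DF B8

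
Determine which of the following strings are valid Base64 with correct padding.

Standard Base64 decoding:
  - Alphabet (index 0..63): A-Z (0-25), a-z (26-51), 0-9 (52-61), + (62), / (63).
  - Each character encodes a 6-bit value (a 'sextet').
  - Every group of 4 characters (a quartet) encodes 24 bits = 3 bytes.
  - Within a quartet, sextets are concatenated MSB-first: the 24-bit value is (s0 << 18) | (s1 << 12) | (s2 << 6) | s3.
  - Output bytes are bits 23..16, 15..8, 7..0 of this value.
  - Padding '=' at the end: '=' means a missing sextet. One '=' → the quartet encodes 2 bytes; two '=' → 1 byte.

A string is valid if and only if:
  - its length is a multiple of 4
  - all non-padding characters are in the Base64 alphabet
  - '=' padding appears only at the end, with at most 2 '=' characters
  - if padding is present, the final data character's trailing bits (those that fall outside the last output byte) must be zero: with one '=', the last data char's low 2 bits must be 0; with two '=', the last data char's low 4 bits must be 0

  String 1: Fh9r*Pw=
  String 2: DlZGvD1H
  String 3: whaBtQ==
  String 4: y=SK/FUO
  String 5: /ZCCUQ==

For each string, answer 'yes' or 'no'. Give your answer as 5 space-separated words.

String 1: 'Fh9r*Pw=' → invalid (bad char(s): ['*'])
String 2: 'DlZGvD1H' → valid
String 3: 'whaBtQ==' → valid
String 4: 'y=SK/FUO' → invalid (bad char(s): ['=']; '=' in middle)
String 5: '/ZCCUQ==' → valid

Answer: no yes yes no yes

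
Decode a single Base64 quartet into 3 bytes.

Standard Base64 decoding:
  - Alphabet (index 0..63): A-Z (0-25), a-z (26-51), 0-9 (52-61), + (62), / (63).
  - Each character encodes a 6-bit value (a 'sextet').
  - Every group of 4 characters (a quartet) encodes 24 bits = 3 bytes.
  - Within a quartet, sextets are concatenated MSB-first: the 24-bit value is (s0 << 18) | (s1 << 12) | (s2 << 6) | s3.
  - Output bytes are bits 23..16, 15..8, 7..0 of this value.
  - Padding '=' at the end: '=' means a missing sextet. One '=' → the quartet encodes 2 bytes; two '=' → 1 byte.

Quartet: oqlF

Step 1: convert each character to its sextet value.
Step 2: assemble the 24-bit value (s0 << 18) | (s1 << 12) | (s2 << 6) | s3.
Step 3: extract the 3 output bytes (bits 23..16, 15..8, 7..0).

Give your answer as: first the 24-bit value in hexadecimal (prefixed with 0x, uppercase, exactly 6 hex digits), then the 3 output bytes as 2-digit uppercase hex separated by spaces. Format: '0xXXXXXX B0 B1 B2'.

Sextets: o=40, q=42, l=37, F=5
24-bit: (40<<18) | (42<<12) | (37<<6) | 5
      = 0xA00000 | 0x02A000 | 0x000940 | 0x000005
      = 0xA2A945
Bytes: (v>>16)&0xFF=A2, (v>>8)&0xFF=A9, v&0xFF=45

Answer: 0xA2A945 A2 A9 45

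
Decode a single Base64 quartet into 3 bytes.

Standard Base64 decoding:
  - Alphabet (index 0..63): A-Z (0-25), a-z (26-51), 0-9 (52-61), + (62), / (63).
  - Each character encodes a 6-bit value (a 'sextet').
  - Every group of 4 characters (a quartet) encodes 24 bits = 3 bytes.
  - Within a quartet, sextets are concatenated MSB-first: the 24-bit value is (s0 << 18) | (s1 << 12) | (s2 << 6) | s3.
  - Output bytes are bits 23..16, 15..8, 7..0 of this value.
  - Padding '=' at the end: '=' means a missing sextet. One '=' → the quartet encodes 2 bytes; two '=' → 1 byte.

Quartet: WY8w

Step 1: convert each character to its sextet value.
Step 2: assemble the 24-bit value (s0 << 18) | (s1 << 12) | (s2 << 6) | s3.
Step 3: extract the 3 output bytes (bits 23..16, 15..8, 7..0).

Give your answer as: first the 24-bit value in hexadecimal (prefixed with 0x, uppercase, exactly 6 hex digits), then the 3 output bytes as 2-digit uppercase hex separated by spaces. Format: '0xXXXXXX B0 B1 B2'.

Answer: 0x598F30 59 8F 30

Derivation:
Sextets: W=22, Y=24, 8=60, w=48
24-bit: (22<<18) | (24<<12) | (60<<6) | 48
      = 0x580000 | 0x018000 | 0x000F00 | 0x000030
      = 0x598F30
Bytes: (v>>16)&0xFF=59, (v>>8)&0xFF=8F, v&0xFF=30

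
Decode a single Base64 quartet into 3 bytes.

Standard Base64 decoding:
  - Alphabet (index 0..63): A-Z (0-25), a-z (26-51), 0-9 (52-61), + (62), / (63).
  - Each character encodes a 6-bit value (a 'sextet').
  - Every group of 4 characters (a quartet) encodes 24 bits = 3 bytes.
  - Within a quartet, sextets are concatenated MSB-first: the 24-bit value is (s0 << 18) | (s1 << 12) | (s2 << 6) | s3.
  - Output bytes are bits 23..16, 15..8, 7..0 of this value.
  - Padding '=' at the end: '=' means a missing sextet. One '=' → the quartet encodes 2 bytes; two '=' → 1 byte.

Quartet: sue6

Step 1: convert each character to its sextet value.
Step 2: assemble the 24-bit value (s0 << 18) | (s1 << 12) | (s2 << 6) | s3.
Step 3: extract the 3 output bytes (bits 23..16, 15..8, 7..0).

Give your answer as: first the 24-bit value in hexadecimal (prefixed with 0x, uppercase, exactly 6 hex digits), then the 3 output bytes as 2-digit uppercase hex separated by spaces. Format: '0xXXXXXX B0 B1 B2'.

Answer: 0xB2E7BA B2 E7 BA

Derivation:
Sextets: s=44, u=46, e=30, 6=58
24-bit: (44<<18) | (46<<12) | (30<<6) | 58
      = 0xB00000 | 0x02E000 | 0x000780 | 0x00003A
      = 0xB2E7BA
Bytes: (v>>16)&0xFF=B2, (v>>8)&0xFF=E7, v&0xFF=BA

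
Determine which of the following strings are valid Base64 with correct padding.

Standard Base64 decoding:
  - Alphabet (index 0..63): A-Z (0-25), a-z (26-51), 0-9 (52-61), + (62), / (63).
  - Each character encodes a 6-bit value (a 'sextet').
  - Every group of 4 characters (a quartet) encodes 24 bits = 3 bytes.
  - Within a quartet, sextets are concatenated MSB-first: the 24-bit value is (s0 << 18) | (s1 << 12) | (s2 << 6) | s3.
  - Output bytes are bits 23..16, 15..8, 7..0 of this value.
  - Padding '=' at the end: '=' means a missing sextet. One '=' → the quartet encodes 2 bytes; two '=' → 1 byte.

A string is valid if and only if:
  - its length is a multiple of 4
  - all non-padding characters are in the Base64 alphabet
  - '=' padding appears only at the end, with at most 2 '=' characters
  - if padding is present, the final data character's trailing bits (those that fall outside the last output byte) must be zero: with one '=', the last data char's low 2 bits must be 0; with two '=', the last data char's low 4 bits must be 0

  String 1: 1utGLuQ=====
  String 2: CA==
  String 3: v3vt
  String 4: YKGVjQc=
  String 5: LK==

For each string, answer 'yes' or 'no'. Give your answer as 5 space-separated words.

String 1: '1utGLuQ=====' → invalid (5 pad chars (max 2))
String 2: 'CA==' → valid
String 3: 'v3vt' → valid
String 4: 'YKGVjQc=' → valid
String 5: 'LK==' → invalid (bad trailing bits)

Answer: no yes yes yes no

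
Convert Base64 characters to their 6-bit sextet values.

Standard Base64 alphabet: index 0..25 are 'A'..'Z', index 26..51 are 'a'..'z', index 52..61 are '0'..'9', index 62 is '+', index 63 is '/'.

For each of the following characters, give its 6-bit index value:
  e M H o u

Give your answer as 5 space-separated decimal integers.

'e': a..z range, 26 + ord('e') − ord('a') = 30
'M': A..Z range, ord('M') − ord('A') = 12
'H': A..Z range, ord('H') − ord('A') = 7
'o': a..z range, 26 + ord('o') − ord('a') = 40
'u': a..z range, 26 + ord('u') − ord('a') = 46

Answer: 30 12 7 40 46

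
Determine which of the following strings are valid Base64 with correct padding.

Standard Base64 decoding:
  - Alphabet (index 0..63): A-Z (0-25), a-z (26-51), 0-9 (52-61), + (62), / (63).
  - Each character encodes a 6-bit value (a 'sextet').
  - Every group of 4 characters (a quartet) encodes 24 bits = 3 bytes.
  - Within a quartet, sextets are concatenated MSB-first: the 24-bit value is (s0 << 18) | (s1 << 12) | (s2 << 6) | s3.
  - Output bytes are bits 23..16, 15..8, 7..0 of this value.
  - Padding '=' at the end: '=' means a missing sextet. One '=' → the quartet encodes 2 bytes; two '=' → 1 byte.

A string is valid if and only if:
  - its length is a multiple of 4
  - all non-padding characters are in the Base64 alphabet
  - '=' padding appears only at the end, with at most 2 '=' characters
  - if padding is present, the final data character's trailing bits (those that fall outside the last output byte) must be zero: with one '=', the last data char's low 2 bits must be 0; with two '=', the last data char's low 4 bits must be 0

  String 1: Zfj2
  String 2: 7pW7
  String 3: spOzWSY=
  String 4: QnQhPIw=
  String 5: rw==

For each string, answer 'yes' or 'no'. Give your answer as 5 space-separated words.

String 1: 'Zfj2' → valid
String 2: '7pW7' → valid
String 3: 'spOzWSY=' → valid
String 4: 'QnQhPIw=' → valid
String 5: 'rw==' → valid

Answer: yes yes yes yes yes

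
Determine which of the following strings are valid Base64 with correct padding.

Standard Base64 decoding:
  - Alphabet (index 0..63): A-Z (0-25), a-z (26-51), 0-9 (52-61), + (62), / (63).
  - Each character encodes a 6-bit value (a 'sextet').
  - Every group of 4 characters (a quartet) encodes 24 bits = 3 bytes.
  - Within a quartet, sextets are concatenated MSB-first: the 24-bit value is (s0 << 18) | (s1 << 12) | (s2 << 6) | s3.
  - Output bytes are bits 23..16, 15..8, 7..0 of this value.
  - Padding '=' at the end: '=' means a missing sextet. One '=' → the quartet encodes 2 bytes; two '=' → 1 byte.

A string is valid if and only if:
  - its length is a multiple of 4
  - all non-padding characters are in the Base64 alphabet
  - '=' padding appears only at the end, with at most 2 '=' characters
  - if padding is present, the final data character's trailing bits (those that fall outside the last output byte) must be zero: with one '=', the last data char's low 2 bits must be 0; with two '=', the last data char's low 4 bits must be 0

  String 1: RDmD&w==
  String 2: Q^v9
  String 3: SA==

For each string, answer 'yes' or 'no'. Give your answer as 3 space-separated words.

Answer: no no yes

Derivation:
String 1: 'RDmD&w==' → invalid (bad char(s): ['&'])
String 2: 'Q^v9' → invalid (bad char(s): ['^'])
String 3: 'SA==' → valid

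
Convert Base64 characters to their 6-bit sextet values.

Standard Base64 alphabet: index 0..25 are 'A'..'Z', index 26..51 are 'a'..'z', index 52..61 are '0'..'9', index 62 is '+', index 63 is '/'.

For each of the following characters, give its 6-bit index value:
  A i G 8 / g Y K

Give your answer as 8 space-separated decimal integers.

'A': A..Z range, ord('A') − ord('A') = 0
'i': a..z range, 26 + ord('i') − ord('a') = 34
'G': A..Z range, ord('G') − ord('A') = 6
'8': 0..9 range, 52 + ord('8') − ord('0') = 60
'/': index 63
'g': a..z range, 26 + ord('g') − ord('a') = 32
'Y': A..Z range, ord('Y') − ord('A') = 24
'K': A..Z range, ord('K') − ord('A') = 10

Answer: 0 34 6 60 63 32 24 10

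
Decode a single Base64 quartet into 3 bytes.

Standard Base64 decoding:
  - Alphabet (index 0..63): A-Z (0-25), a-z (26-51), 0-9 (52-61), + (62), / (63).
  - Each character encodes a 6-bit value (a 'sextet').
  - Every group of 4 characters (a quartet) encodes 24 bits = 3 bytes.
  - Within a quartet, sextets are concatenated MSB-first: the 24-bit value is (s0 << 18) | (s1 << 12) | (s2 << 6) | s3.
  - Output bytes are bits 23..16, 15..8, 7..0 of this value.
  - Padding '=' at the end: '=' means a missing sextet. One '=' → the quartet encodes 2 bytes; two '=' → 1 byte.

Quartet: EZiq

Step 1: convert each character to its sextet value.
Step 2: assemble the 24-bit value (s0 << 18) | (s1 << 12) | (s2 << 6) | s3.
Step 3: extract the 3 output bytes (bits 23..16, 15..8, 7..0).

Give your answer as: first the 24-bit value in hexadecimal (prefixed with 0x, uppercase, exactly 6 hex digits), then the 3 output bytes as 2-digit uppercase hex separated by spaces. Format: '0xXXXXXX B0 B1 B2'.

Answer: 0x1198AA 11 98 AA

Derivation:
Sextets: E=4, Z=25, i=34, q=42
24-bit: (4<<18) | (25<<12) | (34<<6) | 42
      = 0x100000 | 0x019000 | 0x000880 | 0x00002A
      = 0x1198AA
Bytes: (v>>16)&0xFF=11, (v>>8)&0xFF=98, v&0xFF=AA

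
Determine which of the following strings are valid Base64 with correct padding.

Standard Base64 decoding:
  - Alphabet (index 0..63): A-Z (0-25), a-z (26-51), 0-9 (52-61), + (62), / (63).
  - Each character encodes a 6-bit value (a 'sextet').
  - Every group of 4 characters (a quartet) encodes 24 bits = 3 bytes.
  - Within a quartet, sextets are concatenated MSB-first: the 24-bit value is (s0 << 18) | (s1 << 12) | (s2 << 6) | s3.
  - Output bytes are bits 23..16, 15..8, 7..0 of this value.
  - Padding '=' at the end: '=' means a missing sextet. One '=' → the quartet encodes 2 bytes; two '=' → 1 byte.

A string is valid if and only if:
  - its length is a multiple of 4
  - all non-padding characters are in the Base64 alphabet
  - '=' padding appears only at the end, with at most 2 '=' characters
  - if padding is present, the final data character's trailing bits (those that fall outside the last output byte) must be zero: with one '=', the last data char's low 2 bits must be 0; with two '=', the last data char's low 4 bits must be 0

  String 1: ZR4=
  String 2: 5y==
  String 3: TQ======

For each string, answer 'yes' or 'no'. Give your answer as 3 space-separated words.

String 1: 'ZR4=' → valid
String 2: '5y==' → invalid (bad trailing bits)
String 3: 'TQ======' → invalid (6 pad chars (max 2))

Answer: yes no no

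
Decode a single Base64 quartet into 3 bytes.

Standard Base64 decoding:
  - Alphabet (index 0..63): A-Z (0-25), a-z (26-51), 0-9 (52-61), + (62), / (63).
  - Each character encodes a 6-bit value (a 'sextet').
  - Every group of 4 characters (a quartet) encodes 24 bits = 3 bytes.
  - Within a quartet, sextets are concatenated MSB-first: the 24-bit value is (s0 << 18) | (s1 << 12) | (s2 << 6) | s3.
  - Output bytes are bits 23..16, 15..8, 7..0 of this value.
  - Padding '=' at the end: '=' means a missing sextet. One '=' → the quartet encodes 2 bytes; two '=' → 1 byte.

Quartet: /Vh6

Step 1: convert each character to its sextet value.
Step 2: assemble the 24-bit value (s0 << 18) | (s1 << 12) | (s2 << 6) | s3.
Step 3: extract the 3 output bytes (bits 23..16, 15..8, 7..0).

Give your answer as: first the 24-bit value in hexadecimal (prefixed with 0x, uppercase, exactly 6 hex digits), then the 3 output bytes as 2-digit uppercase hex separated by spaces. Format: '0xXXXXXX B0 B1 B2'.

Sextets: /=63, V=21, h=33, 6=58
24-bit: (63<<18) | (21<<12) | (33<<6) | 58
      = 0xFC0000 | 0x015000 | 0x000840 | 0x00003A
      = 0xFD587A
Bytes: (v>>16)&0xFF=FD, (v>>8)&0xFF=58, v&0xFF=7A

Answer: 0xFD587A FD 58 7A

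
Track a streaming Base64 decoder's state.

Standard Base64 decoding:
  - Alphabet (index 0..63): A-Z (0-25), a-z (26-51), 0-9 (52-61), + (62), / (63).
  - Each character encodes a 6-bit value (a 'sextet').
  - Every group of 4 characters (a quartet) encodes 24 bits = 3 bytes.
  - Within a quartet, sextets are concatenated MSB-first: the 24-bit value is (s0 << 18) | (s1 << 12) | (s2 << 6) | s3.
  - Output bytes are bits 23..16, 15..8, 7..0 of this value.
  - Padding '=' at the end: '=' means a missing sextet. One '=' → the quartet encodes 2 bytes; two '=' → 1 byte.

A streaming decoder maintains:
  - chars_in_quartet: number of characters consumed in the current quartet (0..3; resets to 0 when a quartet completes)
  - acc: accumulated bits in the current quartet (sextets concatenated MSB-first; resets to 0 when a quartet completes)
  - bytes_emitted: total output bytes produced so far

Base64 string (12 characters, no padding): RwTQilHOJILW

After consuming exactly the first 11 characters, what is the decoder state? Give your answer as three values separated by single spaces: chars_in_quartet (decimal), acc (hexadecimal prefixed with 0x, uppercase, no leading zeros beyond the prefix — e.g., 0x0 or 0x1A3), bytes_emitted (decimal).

Answer: 3 0x920B 6

Derivation:
After char 0 ('R'=17): chars_in_quartet=1 acc=0x11 bytes_emitted=0
After char 1 ('w'=48): chars_in_quartet=2 acc=0x470 bytes_emitted=0
After char 2 ('T'=19): chars_in_quartet=3 acc=0x11C13 bytes_emitted=0
After char 3 ('Q'=16): chars_in_quartet=4 acc=0x4704D0 -> emit 47 04 D0, reset; bytes_emitted=3
After char 4 ('i'=34): chars_in_quartet=1 acc=0x22 bytes_emitted=3
After char 5 ('l'=37): chars_in_quartet=2 acc=0x8A5 bytes_emitted=3
After char 6 ('H'=7): chars_in_quartet=3 acc=0x22947 bytes_emitted=3
After char 7 ('O'=14): chars_in_quartet=4 acc=0x8A51CE -> emit 8A 51 CE, reset; bytes_emitted=6
After char 8 ('J'=9): chars_in_quartet=1 acc=0x9 bytes_emitted=6
After char 9 ('I'=8): chars_in_quartet=2 acc=0x248 bytes_emitted=6
After char 10 ('L'=11): chars_in_quartet=3 acc=0x920B bytes_emitted=6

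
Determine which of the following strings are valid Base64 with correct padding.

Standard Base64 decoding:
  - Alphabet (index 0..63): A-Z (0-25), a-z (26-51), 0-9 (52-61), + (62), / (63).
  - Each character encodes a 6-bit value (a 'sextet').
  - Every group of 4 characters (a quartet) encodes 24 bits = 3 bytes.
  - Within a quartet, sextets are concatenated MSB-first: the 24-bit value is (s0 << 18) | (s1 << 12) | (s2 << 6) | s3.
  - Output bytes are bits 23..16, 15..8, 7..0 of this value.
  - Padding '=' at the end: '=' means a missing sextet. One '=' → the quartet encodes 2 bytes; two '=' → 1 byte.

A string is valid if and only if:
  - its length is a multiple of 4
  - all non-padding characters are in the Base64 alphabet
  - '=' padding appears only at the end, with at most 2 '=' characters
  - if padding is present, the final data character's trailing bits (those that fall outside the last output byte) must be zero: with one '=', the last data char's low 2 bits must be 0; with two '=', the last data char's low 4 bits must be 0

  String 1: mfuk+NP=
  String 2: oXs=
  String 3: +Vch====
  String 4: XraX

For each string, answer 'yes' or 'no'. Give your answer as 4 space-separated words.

String 1: 'mfuk+NP=' → invalid (bad trailing bits)
String 2: 'oXs=' → valid
String 3: '+Vch====' → invalid (4 pad chars (max 2))
String 4: 'XraX' → valid

Answer: no yes no yes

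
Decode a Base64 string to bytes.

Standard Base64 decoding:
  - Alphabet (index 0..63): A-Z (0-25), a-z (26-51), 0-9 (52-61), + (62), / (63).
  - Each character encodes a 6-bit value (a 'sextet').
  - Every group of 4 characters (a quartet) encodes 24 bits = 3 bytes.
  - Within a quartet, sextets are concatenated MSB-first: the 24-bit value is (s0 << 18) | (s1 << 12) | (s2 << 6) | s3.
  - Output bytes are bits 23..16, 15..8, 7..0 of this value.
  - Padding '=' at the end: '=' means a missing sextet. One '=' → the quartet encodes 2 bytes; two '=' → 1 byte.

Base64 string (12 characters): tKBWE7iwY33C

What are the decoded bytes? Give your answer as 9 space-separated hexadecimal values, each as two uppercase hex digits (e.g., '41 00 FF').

Answer: B4 A0 56 13 B8 B0 63 7D C2

Derivation:
After char 0 ('t'=45): chars_in_quartet=1 acc=0x2D bytes_emitted=0
After char 1 ('K'=10): chars_in_quartet=2 acc=0xB4A bytes_emitted=0
After char 2 ('B'=1): chars_in_quartet=3 acc=0x2D281 bytes_emitted=0
After char 3 ('W'=22): chars_in_quartet=4 acc=0xB4A056 -> emit B4 A0 56, reset; bytes_emitted=3
After char 4 ('E'=4): chars_in_quartet=1 acc=0x4 bytes_emitted=3
After char 5 ('7'=59): chars_in_quartet=2 acc=0x13B bytes_emitted=3
After char 6 ('i'=34): chars_in_quartet=3 acc=0x4EE2 bytes_emitted=3
After char 7 ('w'=48): chars_in_quartet=4 acc=0x13B8B0 -> emit 13 B8 B0, reset; bytes_emitted=6
After char 8 ('Y'=24): chars_in_quartet=1 acc=0x18 bytes_emitted=6
After char 9 ('3'=55): chars_in_quartet=2 acc=0x637 bytes_emitted=6
After char 10 ('3'=55): chars_in_quartet=3 acc=0x18DF7 bytes_emitted=6
After char 11 ('C'=2): chars_in_quartet=4 acc=0x637DC2 -> emit 63 7D C2, reset; bytes_emitted=9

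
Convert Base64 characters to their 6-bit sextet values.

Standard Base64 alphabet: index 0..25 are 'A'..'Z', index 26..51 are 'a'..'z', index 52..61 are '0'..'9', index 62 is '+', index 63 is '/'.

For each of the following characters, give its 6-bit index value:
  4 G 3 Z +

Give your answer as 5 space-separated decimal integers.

'4': 0..9 range, 52 + ord('4') − ord('0') = 56
'G': A..Z range, ord('G') − ord('A') = 6
'3': 0..9 range, 52 + ord('3') − ord('0') = 55
'Z': A..Z range, ord('Z') − ord('A') = 25
'+': index 62

Answer: 56 6 55 25 62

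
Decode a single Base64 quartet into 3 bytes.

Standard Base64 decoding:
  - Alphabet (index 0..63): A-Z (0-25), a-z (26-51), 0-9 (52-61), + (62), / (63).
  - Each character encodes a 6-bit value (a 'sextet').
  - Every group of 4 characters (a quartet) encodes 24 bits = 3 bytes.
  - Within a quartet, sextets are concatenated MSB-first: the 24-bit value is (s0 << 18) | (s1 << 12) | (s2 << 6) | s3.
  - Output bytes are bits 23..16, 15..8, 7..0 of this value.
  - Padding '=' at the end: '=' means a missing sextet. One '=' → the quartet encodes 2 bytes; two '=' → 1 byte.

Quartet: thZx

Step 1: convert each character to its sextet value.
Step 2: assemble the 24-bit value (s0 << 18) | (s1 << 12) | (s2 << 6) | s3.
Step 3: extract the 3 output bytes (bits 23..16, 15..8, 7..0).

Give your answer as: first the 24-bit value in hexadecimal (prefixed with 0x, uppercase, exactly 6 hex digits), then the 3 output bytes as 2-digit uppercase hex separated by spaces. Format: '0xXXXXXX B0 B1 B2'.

Sextets: t=45, h=33, Z=25, x=49
24-bit: (45<<18) | (33<<12) | (25<<6) | 49
      = 0xB40000 | 0x021000 | 0x000640 | 0x000031
      = 0xB61671
Bytes: (v>>16)&0xFF=B6, (v>>8)&0xFF=16, v&0xFF=71

Answer: 0xB61671 B6 16 71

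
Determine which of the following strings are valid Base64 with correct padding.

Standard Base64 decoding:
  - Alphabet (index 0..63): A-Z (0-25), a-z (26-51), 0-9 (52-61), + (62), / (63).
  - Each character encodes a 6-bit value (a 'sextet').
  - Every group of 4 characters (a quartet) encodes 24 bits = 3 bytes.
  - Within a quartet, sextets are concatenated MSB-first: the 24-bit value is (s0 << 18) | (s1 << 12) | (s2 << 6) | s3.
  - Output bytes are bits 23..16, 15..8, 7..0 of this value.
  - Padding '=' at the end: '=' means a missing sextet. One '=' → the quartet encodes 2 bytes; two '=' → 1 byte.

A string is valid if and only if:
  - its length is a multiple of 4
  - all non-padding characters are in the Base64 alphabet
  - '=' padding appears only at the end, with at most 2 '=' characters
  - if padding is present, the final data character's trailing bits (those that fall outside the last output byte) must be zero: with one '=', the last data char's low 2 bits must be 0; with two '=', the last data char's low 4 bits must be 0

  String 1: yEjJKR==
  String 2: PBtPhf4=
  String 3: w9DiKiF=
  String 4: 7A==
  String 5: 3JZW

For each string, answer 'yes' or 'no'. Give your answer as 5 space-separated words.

String 1: 'yEjJKR==' → invalid (bad trailing bits)
String 2: 'PBtPhf4=' → valid
String 3: 'w9DiKiF=' → invalid (bad trailing bits)
String 4: '7A==' → valid
String 5: '3JZW' → valid

Answer: no yes no yes yes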